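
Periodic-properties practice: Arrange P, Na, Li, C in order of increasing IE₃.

P < C < Na < Li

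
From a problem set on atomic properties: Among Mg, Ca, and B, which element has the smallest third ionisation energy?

Consider each +2 ion: Mg²⁺ is the bare [Ne] core; Ca²⁺ is the bare [Ar] core; B²⁺ still has 1 valence electron.
Pulling an electron out of a noble-gas core costs far more than removing a remaining valence electron, so Ca and Mg sit at the high end of IE_3.
Tabulated IE_3 (kJ/mol): Mg 7733, Ca 4912, B 3660.
Putting it together, IE_3: B < Ca < Mg.

B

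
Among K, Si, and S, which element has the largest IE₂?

After 1 electron has been removed, what remains? K⁺ is the bare [Ar] core; Si⁺ still has 3 valence electrons; S⁺ still has 5 valence electrons.
Breaking into a closed-shell core is much more expensive than removing a leftover valence electron — K has the largest IE_2 here.
Valence configurations: Si⁺ [Ne]3s²3p¹, S⁺ [Ne]3s²3p³.
Approximate IE_2 values (kJ/mol): K 3052, Si 1577, S 2252.
Overall IE_2 order: Si < S < K.

K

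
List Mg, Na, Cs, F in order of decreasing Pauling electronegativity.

F is in period 2, group 17; Na is in period 3, group 1; Mg is in period 3, group 2; Cs is in period 6, group 1.
Atoms toward the upper right of the periodic table pull bonding electrons most strongly.
Neither a single period nor a single group — weigh both effects.
Na > Cs: Na sits above Cs in group 1, so the down-group effect alone puts Na higher.
Mg > Na: both are in period 3; the period trend gives Mg the larger value.
F > Mg: both effects reinforce here, so F is clearly the higher of the two.
Tabulated electronegativity (Pauling): F 3.98, Na 0.93, Mg 1.31, Cs 0.79.
So from highest to lowest: F > Mg > Na > Cs.

F > Mg > Na > Cs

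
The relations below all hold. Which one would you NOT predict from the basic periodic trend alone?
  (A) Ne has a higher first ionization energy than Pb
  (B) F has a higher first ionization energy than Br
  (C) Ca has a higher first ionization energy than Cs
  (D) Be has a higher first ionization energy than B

(D)

The general trend: first ionization energy increases across a period and decreases down a group.
(A) Ne (period 2, group 18) vs Pb (period 6, group 14): the stated order agrees with the simple trend.
(B) F (period 2, group 17) vs Br (period 4, group 17): the stated order agrees with the simple trend.
(C) Ca (period 4, group 2) vs Cs (period 6, group 1): the stated order agrees with the simple trend.
(D) Be (period 2, group 2) vs B (period 2, group 13): the stated order contradicts the simple trend.
The exception is (D): removing B's lone 2p electron is easier than breaking Be's filled 2s².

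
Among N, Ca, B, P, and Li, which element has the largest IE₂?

Li

Consider each +1 ion: N⁺ still has 4 valence electrons; Ca⁺ still has 1 valence electron; B⁺ still has 2 valence electrons; P⁺ still has 4 valence electrons; Li⁺ is the bare [He] core.
Breaking into a closed-shell core is much more expensive than removing a leftover valence electron — Li has the largest IE_2 here.
Valence configurations: N⁺ [He]2s²2p², Ca⁺ [Ar]4s¹, B⁺ [He]2s², P⁺ [Ne]3s²3p².
Tabulated IE_2 (kJ/mol): N 2856, Ca 1145, B 2427, P 1907, Li 7298.
Putting it together, IE_2: Ca < P < B < N < Li.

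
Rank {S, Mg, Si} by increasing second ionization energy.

After 1 electron has been removed, what remains? S⁺ still has 5 valence electrons; Mg⁺ still has 1 valence electron; Si⁺ still has 3 valence electrons.
All are still removing valence electrons, so compare the +1 ions as you would atoms: IE_2 generally rises across a period (higher Z_eff) and falls down a group (larger shell), subject to the usual subshell exceptions.
Valence configurations: S⁺ [Ne]3s²3p³, Mg⁺ [Ne]3s¹, Si⁺ [Ne]3s²3p¹.
Approximate IE_2 values (kJ/mol): S 2252, Mg 1451, Si 1577.
So the second ionization energies run Mg < Si < S.

Mg < Si < S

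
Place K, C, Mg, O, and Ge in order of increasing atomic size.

O < C < Ge < Mg < K

Atomic radius shrinks across a period as nuclear charge pulls the same shell inward, and grows down a group as new shells are added.
Neither a single period nor a single group — weigh both effects.
C > O: both are in period 2; the period trend gives C the larger value.
Ge > C: Ge sits below C in group 14, so the down-group effect alone puts Ge larger.
Mg > Ge: period and group pull opposite ways; the across-period shift dominates (139 vs 121 pm).
K > Mg: relative to Mg, both the across-period and down-group shifts push K's atomic radius up.
Tabulated atomic radius (pm): C 75, O 63, Mg 139, K 196, Ge 121.
So from smallest to largest: O < C < Ge < Mg < K.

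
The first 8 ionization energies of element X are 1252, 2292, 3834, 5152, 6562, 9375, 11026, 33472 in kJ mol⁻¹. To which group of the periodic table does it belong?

Look for the largest jump between consecutive ionization energies: IE8/IE7 ≈ 3.0, far larger than any earlier ratio.
That jump marks the point where a core electron is being removed. So the atom has 7 valence electrons.
A main-group element with 7 valence electrons is in group 17.

Group 17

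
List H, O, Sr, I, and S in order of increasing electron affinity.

Sr < H < O < S < I

H is in period 1, group 1; O is in period 2, group 16; S is in period 3, group 16; Sr is in period 5, group 2; I is in period 5, group 17.
Electron affinity generally becomes more exothermic across a period toward the halogens and less exothermic down a group.
Here both period and group differ, so the two effects have to be weighed against each other.
H > Sr: period and group pull opposite ways; the down-group shift dominates (73 vs 5 kJ/mol).
O > H: the two effects oppose for this pair; the across-period effect wins (141 vs 73 kJ/mol).
S > O: this pair runs against the simple trend — see the exception note.
I > S: period and group pull opposite ways; the across-period shift dominates (295 vs 200 kJ/mol).
Note the exception: S has a higher electron affinity than O, contrary to the simple trend — the compact 2p subshell of O repels the added electron more than S's larger 3p does.
For reference (kJ/mol): H 73, O 141, S 200, Sr 5, I 295.
So from lowest to highest: Sr < H < O < S < I.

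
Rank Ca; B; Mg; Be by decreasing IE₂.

B, Be, Mg, Ca

After 1 electron has been removed, what remains? Ca⁺ still has 1 valence electron; B⁺ still has 2 valence electrons; Mg⁺ still has 1 valence electron; Be⁺ still has 1 valence electron.
All are still removing valence electrons, so compare the +1 ions as you would atoms: IE_2 generally rises across a period (higher Z_eff) and falls down a group (larger shell), subject to the usual subshell exceptions.
Valence configurations: Ca⁺ [Ar]4s¹, B⁺ [He]2s², Mg⁺ [Ne]3s¹, Be⁺ [He]2s¹.
Approximate IE_2 values (kJ/mol): Ca 1145, B 2427, Mg 1451, Be 1757.
Putting it together, IE_2: Ca < Mg < Be < B.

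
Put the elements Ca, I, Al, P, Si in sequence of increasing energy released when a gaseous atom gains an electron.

Ca, Al, P, Si, I

Al is in period 3, group 13; Si is in period 3, group 14; P is in period 3, group 15; Ca is in period 4, group 2; I is in period 5, group 17.
EA tends to increase across a period and decrease down a group, though the pattern is less regular than for IE or radius.
Neither a single period nor a single group — weigh both effects.
Al > Ca: both effects reinforce here, so Al is clearly the higher of the two.
P > Al: P lies to the right of Al in period 3, so the across-period effect alone puts P higher.
Si > P: this pair runs against the simple trend — see the exception note.
I > Si: period and group pull opposite ways; the across-period shift dominates (295 vs 134 kJ/mol).
Note the exception: Si has a higher electron affinity than P, contrary to the simple trend — adding an electron to P's half-filled 3p³ is unfavourable, so Si (3p²) has the more exothermic EA.
For reference (kJ/mol): Al 42, Si 134, P 72, Ca 2, I 295.
So from lowest to highest: Ca < Al < P < Si < I.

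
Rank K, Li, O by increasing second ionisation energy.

The second ionization energy removes an electron from the +1 ion. For each element: K⁺ is the bare [Ar] core; Li⁺ is the bare [He] core; O⁺ still has 5 valence electrons.
Usually core removal costs more than valence removal, but here the competition is close: a tightly held n=2 valence electron can cost more to remove than an n=3 core electron, so the actual values have to decide it.
Approximate IE_2 values (kJ/mol): K 3052, Li 7298, O 3388.
Hence IE_2: K < O < Li.

K < O < Li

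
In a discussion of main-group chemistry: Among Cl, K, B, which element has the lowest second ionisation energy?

Cl

The second ionization energy removes an electron from the +1 ion. For each element: Cl⁺ still has 6 valence electrons; K⁺ is the bare [Ar] core; B⁺ still has 2 valence electrons.
Breaking into a closed-shell core is much more expensive than removing a leftover valence electron — K has the largest IE_2 here.
Valence configurations: Cl⁺ [Ne]3s²3p⁴, B⁺ [He]2s².
Approximate IE_2 values (kJ/mol): Cl 2298, K 3052, B 2427.
Putting it together, IE_2: Cl < B < K.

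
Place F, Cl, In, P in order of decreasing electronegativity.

F > Cl > P > In

F is in period 2, group 17; P is in period 3, group 15; Cl is in period 3, group 17; In is in period 5, group 13.
Electronegativity increases across a period and decreases down a group, tracking effective nuclear charge and atomic size.
Neither a single period nor a single group — weigh both effects.
P > In: relative to In, both the across-period and down-group shifts push P's electronegativity up.
Cl > P: Cl lies to the right of P in period 3, so the across-period effect alone puts Cl higher.
F > Cl: F sits above Cl in group 17, so the down-group effect alone puts F higher.
Approximate values (Pauling): F 3.98, P 2.19, Cl 3.16, In 1.78.
So from highest to lowest: F > Cl > P > In.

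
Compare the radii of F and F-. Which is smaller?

F

Forming F- adds 1 electron to F. More electron–electron repulsion in the same shell, with unchanged nuclear charge, lets the cloud expand.
An anion is larger than its parent atom: F- > F.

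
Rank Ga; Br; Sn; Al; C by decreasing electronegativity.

Br > C > Sn > Ga > Al

C is in period 2, group 14; Al is in period 3, group 13; Ga is in period 4, group 13; Br is in period 4, group 17; Sn is in period 5, group 14.
Electronegativity increases across a period and decreases down a group, tracking effective nuclear charge and atomic size.
These span different periods and groups, so the two trends combine.
Ga > Al: this pair runs against the simple trend — see the exception note.
Sn > Ga: period and group pull opposite ways; the across-period shift dominates (1.96 vs 1.81).
C > Sn: they share group 14; the group trend gives C the larger value.
Br > C: period and group pull opposite ways; the across-period shift dominates (2.96 vs 2.55).
Note the exception: Ga has a higher electronegativity than Al, contrary to the simple trend — poor shielding by filled d (and f) subshells raises the heavier element's effective nuclear charge more than the simple down-group trend predicts.
Approximate values (Pauling): C 2.55, Al 1.61, Ga 1.81, Br 2.96, Sn 1.96.
So from highest to lowest: Br > C > Sn > Ga > Al.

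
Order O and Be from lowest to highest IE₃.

Consider each +2 ion: O²⁺ still has 4 valence electrons; Be²⁺ is the bare [He] core.
Pulling an electron out of a noble-gas core costs far more than removing a remaining valence electron, so Be sits at the high end of IE_3.
The numbers (kJ/mol): O 5300, Be 14849.
Hence IE_3: O < Be.

O < Be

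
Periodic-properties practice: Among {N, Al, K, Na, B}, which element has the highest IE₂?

Na

The second ionization energy removes an electron from the +1 ion. For each element: N⁺ still has 4 valence electrons; Al⁺ still has 2 valence electrons; K⁺ is the bare [Ar] core; Na⁺ is the bare [Ne] core; B⁺ still has 2 valence electrons.
Breaking into a closed-shell core is much more expensive than removing a leftover valence electron — K and Na have the largest IE_2 here.
Valence configurations: N⁺ [He]2s²2p², Al⁺ [Ne]3s², B⁺ [He]2s².
The numbers (kJ/mol): N 2856, Al 1817, K 3052, Na 4562, B 2427.
So the second ionization energies run Al < B < N < K < Na.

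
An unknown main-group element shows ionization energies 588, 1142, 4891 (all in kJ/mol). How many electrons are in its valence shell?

Look for the largest jump between consecutive ionization energies: IE3/IE2 ≈ 4.3, far larger than any earlier ratio.
That jump marks the point where a core electron is being removed. So the atom has 2 valence electrons.

2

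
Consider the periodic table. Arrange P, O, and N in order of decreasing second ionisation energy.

O, N, P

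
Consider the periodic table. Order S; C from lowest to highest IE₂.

Consider each +1 ion: S⁺ still has 5 valence electrons; C⁺ still has 3 valence electrons.
All are still removing valence electrons, so compare the +1 ions as you would atoms: IE_2 generally rises across a period (higher Z_eff) and falls down a group (larger shell), subject to the usual subshell exceptions.
Valence configurations: S⁺ [Ne]3s²3p³, C⁺ [He]2s²2p¹.
The numbers (kJ/mol): S 2252, C 2353.
So the second ionization energies run S < C.

S < C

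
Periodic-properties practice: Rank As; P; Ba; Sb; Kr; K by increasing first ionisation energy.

P is in period 3, group 15; K is in period 4, group 1; As is in period 4, group 15; Kr is in period 4, group 18; Sb is in period 5, group 15; Ba is in period 6, group 2.
IE₁ increases left→right with effective nuclear charge and decreases top→bottom as the valence shell moves farther out.
Neither a single period nor a single group — weigh both effects.
Ba > K: period and group pull opposite ways; the across-period shift dominates (503 vs 419 kJ/mol).
Sb > Ba: both effects reinforce here, so Sb is clearly the higher of the two.
As > Sb: they share group 15; the group trend gives As the larger value.
P > As: they share group 15; the group trend gives P the larger value.
Kr > P: period and group pull opposite ways; the across-period shift dominates (1351 vs 1012 kJ/mol).
For reference (kJ/mol): P 1012, K 419, As 947, Kr 1351, Sb 831, Ba 503.
So from lowest to highest: K < Ba < Sb < As < P < Kr.

K < Ba < Sb < As < P < Kr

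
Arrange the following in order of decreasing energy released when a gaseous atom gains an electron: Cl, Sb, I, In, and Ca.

Cl, I, Sb, In, Ca

Cl is in period 3, group 17; Ca is in period 4, group 2; In is in period 5, group 13; Sb is in period 5, group 15; I is in period 5, group 17.
Adding an electron releases more energy for atoms nearer the top right (short of the noble gases).
Here both period and group differ, so the two effects have to be weighed against each other.
In > Ca: period and group pull opposite ways; the across-period shift dominates (29 vs 2 kJ/mol).
Sb > In: both are in period 5; the period trend gives Sb the larger value.
I > Sb: I lies to the right of Sb in period 5, so the across-period effect alone puts I higher.
Cl > I: Cl sits above I in group 17, so the down-group effect alone puts Cl higher.
Tabulated electron affinity (kJ/mol): Cl 349, Ca 2, In 29, Sb 103, I 295.
So from highest to lowest: Cl > I > Sb > In > Ca.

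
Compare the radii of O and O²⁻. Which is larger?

Forming O²⁻ adds 2 electrons to O. More electron–electron repulsion in the same shell, with unchanged nuclear charge, lets the cloud expand.
An anion is larger than its parent atom: O²⁻ > O.

O²⁻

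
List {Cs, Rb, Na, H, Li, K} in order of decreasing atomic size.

H is in period 1, group 1; Li is in period 2, group 1; Na is in period 3, group 1; K is in period 4, group 1; Rb is in period 5, group 1; Cs is in period 6, group 1.
Moving right in a period, electrons are added to the same shell under a stronger nuclear pull, so atoms get smaller; moving down, a new shell is opened and atoms get larger.
All are in group 1, so atomic radius increases down the group.
So from largest to smallest: Cs > Rb > K > Na > Li > H.

Cs > Rb > K > Na > Li > H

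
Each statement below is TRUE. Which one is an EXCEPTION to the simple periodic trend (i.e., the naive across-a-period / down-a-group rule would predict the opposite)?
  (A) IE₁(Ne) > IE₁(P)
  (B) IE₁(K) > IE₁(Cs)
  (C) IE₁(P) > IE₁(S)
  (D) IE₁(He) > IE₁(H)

(C)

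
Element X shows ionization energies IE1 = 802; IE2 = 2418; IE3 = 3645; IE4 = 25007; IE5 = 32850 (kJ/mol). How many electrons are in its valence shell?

Look for the largest jump between consecutive ionization energies: IE4/IE3 ≈ 6.9, far larger than any earlier ratio.
That jump marks the point where a core electron is being removed. So the atom has 3 valence electrons.

3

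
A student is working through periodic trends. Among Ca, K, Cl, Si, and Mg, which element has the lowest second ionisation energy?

Ca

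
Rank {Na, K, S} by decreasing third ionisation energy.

The third ionization energy removes an electron from the +2 ion. For each element: Na²⁺ is already 1 electron into the core; K²⁺ is already 1 electron into the core; S²⁺ still has 4 valence electrons.
Core electrons are held far more tightly than valence electrons, so K and Na top the IE_3 order.
The numbers (kJ/mol): Na 6910, K 4420, S 3357.
So the third ionization energies run S < K < Na.

Na, K, S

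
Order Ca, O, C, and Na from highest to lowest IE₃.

Na, O, Ca, C

The third ionization energy removes an electron from the +2 ion. For each element: Ca²⁺ is the bare [Ar] core; O²⁺ still has 4 valence electrons; C²⁺ still has 2 valence electrons; Na²⁺ is already 1 electron into the core.
Usually core removal costs more than valence removal, but here the competition is close: a tightly held n=2 valence electron can cost more to remove than an n=3 core electron, so the actual values have to decide it.
Valence configurations: O²⁺ [He]2s²2p², C²⁺ [He]2s².
The numbers (kJ/mol): Ca 4912, O 5300, C 4620, Na 6910.
Putting it together, IE_3: C < Ca < O < Na.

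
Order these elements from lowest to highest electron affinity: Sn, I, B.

B < Sn < I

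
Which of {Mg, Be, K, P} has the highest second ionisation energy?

After 1 electron has been removed, what remains? Mg⁺ still has 1 valence electron; Be⁺ still has 1 valence electron; K⁺ is the bare [Ar] core; P⁺ still has 4 valence electrons.
Pulling an electron out of a noble-gas core costs far more than removing a remaining valence electron, so K sits at the high end of IE_2.
Valence configurations: Mg⁺ [Ne]3s¹, Be⁺ [He]2s¹, P⁺ [Ne]3s²3p².
The numbers (kJ/mol): Mg 1451, Be 1757, K 3052, P 1907.
So the second ionization energies run Mg < Be < P < K.

K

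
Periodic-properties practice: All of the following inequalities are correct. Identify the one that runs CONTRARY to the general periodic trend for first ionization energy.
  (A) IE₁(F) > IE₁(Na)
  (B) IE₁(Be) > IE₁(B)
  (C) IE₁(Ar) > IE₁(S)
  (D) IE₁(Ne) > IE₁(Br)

(B)

The general trend: first ionization energy increases across a period and decreases down a group.
(A) F (period 2, group 17) vs Na (period 3, group 1): the stated order agrees with the simple trend.
(B) Be (period 2, group 2) vs B (period 2, group 13): the stated order contradicts the simple trend.
(C) Ar (period 3, group 18) vs S (period 3, group 16): the stated order agrees with the simple trend.
(D) Ne (period 2, group 18) vs Br (period 4, group 17): the stated order agrees with the simple trend.
The exception is (B): removing B's lone 2p electron is easier than breaking Be's filled 2s².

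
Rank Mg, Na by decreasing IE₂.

Na, Mg

IE_2 is the cost of taking one more electron from the +1 cation: Mg⁺ still has 1 valence electron; Na⁺ is the bare [Ne] core.
Breaking into a closed-shell core is much more expensive than removing a leftover valence electron — Na has the largest IE_2 here.
Approximate IE_2 values (kJ/mol): Mg 1451, Na 4562.
Hence IE_2: Mg < Na.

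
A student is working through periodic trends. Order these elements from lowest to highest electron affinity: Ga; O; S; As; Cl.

Ga, As, O, S, Cl

Electron affinity generally becomes more exothermic across a period toward the halogens and less exothermic down a group.
Here both period and group differ, so the two effects have to be weighed against each other.
As > Ga: As lies to the right of Ga in period 4, so the across-period effect alone puts As higher.
O > As: relative to As, both the across-period and down-group shifts push O's electron affinity up.
S > O: this pair runs against the simple trend — see the exception note.
Cl > S: Cl lies to the right of S in period 3, so the across-period effect alone puts Cl higher.
Note the exception: S has a higher electron affinity than O, contrary to the simple trend — the compact 2p subshell of O repels the added electron more than S's larger 3p does.
Approximate values (kJ/mol): O 141, S 200, Cl 349, Ga 29, As 78.
So from lowest to highest: Ga < As < O < S < Cl.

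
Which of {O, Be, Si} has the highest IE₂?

O

The second ionization energy removes an electron from the +1 ion. For each element: O⁺ still has 5 valence electrons; Be⁺ still has 1 valence electron; Si⁺ still has 3 valence electrons.
All are still removing valence electrons, so compare the +1 ions as you would atoms: IE_2 generally rises across a period (higher Z_eff) and falls down a group (larger shell), subject to the usual subshell exceptions.
Valence configurations: O⁺ [He]2s²2p³, Be⁺ [He]2s¹, Si⁺ [Ne]3s²3p¹.
Approximate IE_2 values (kJ/mol): O 3388, Be 1757, Si 1577.
So the second ionization energies run Si < Be < O.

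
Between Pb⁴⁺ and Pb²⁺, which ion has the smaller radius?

Pb⁴⁺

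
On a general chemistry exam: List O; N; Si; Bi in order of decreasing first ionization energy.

N > O > Si > Bi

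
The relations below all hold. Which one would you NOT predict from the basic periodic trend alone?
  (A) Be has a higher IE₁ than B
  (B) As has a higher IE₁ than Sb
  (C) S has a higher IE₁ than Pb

(A)

The general trend: IE₁ increases across a period and decreases down a group.
(A) Be (period 2, group 2) vs B (period 2, group 13): the stated order contradicts the simple trend.
(B) As (period 4, group 15) vs Sb (period 5, group 15): the stated order agrees with the simple trend.
(C) S (period 3, group 16) vs Pb (period 6, group 14): the stated order agrees with the simple trend.
The exception is (A): removing B's lone 2p electron is easier than breaking Be's filled 2s².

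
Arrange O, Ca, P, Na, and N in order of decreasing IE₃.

Na > O > Ca > N > P

The third ionization energy removes an electron from the +2 ion. For each element: O²⁺ still has 4 valence electrons; Ca²⁺ is the bare [Ar] core; P²⁺ still has 3 valence electrons; Na²⁺ is already 1 electron into the core; N²⁺ still has 3 valence electrons.
Usually core removal costs more than valence removal, but here the competition is close: a tightly held n=2 valence electron can cost more to remove than an n=3 core electron, so the actual values have to decide it.
Valence configurations: O²⁺ [He]2s²2p², P²⁺ [Ne]3s²3p¹, N²⁺ [He]2s²2p¹.
Tabulated IE_3 (kJ/mol): O 5300, Ca 4912, P 2914, Na 6910, N 4578.
Overall IE_3 order: P < N < Ca < O < Na.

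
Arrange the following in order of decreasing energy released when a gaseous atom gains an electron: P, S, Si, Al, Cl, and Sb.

Cl > S > Si > Sb > P > Al

EA tends to increase across a period and decrease down a group, though the pattern is less regular than for IE or radius.
Here both period and group differ, so the two effects have to be weighed against each other.
P > Al: both are in period 3; the period trend gives P the larger value.
Sb > P: this pair runs against the simple trend — see the exception note.
Si > Sb: period and group pull opposite ways; the down-group shift dominates (134 vs 103 kJ/mol).
S > Si: both are in period 3; the period trend gives S the larger value.
Cl > S: both are in period 3; the period trend gives Cl the larger value.
Note the exception: Sb has a higher electron affinity than P, contrary to the simple trend — both are half-filled np³, but the pairing/repulsion penalty for the added electron shrinks as the p orbitals become larger and more diffuse down the group, and for Sb that outweighs the weaker nuclear attraction.
Note the exception: Si has a higher electron affinity than P, contrary to the simple trend — adding an electron to P's half-filled 3p³ is unfavourable, so Si (3p²) has the more exothermic EA.
Tabulated electron affinity (kJ/mol): Al 42, Si 134, P 72, S 200, Cl 349, Sb 103.
So from highest to lowest: Cl > S > Si > Sb > P > Al.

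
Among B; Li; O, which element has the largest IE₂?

After 1 electron has been removed, what remains? B⁺ still has 2 valence electrons; Li⁺ is the bare [He] core; O⁺ still has 5 valence electrons.
Breaking into a closed-shell core is much more expensive than removing a leftover valence electron — Li has the largest IE_2 here.
Valence configurations: B⁺ [He]2s², O⁺ [He]2s²2p³.
Approximate IE_2 values (kJ/mol): B 2427, Li 7298, O 3388.
So the second ionization energies run B < O < Li.

Li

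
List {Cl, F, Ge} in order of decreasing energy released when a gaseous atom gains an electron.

F is in period 2, group 17; Cl is in period 3, group 17; Ge is in period 4, group 14.
EA tends to increase across a period and decrease down a group, though the pattern is less regular than for IE or radius.
Neither a single period nor a single group — weigh both effects.
F > Ge: both effects reinforce here, so F is clearly the higher of the two.
Cl > F: this pair runs against the simple trend — see the exception note.
Note the exception: Cl has a higher electron affinity than F, contrary to the simple trend — F's small 2p subshell makes the incoming electron feel strong e⁻–e⁻ repulsion, so Cl actually releases more energy on gaining an electron.
Tabulated electron affinity (kJ/mol): F 328, Cl 349, Ge 119.
So from highest to lowest: Cl > F > Ge.

Cl > F > Ge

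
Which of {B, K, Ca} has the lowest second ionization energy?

Ca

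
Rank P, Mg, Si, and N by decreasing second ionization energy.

N, P, Si, Mg

The second ionization energy removes an electron from the +1 ion. For each element: P⁺ still has 4 valence electrons; Mg⁺ still has 1 valence electron; Si⁺ still has 3 valence electrons; N⁺ still has 4 valence electrons.
All are still removing valence electrons, so compare the +1 ions as you would atoms: IE_2 generally rises across a period (higher Z_eff) and falls down a group (larger shell), subject to the usual subshell exceptions.
Valence configurations: P⁺ [Ne]3s²3p², Mg⁺ [Ne]3s¹, Si⁺ [Ne]3s²3p¹, N⁺ [He]2s²2p².
The numbers (kJ/mol): P 1907, Mg 1451, Si 1577, N 2856.
Putting it together, IE_2: Mg < Si < P < N.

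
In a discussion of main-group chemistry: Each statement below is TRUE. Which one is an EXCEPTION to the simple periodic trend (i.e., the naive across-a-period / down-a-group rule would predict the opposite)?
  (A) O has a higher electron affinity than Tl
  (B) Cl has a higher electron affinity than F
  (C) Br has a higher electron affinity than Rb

The general trend: electron affinity increases across a period and decreases down a group.
(A) O (period 2, group 16) vs Tl (period 6, group 13): the stated order agrees with the simple trend.
(B) Cl (period 3, group 17) vs F (period 2, group 17): the stated order contradicts the simple trend.
(C) Br (period 4, group 17) vs Rb (period 5, group 1): the stated order agrees with the simple trend.
The exception is (B): F's small 2p subshell makes the incoming electron feel strong e⁻–e⁻ repulsion, so Cl actually releases more energy on gaining an electron.

(B)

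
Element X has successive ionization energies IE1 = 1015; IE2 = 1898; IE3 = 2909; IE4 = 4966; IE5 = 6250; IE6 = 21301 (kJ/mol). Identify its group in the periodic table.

Group 15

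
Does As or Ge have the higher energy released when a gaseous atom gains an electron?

Ge is in period 4, group 14; As is in period 4, group 15.
EA tends to increase across a period and decrease down a group, though the pattern is less regular than for IE or radius.
All lie in period 4; the across-period trend (electron affinity increases left to right) applies, with the exception below.
Note the exception: Ge has a higher electron affinity than As, contrary to the simple trend — adding an electron to As's half-filled 4p³ is unfavourable, so Ge (4p²) has the more exothermic EA.
For reference (kJ/mol): Ge 119, As 78.
So Ge has the higher energy released when a gaseous atom gains an electron (Ge > As).

Ge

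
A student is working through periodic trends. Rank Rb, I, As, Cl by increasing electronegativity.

Rb < As < I < Cl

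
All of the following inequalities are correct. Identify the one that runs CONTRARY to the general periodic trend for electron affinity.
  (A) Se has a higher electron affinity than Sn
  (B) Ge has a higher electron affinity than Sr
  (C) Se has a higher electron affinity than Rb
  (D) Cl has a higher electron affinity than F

(D)

The general trend: electron affinity increases across a period and decreases down a group.
(A) Se (period 4, group 16) vs Sn (period 5, group 14): the stated order agrees with the simple trend.
(B) Ge (period 4, group 14) vs Sr (period 5, group 2): the stated order agrees with the simple trend.
(C) Se (period 4, group 16) vs Rb (period 5, group 1): the stated order agrees with the simple trend.
(D) Cl (period 3, group 17) vs F (period 2, group 17): the stated order contradicts the simple trend.
The exception is (D): F's small 2p subshell makes the incoming electron feel strong e⁻–e⁻ repulsion, so Cl actually releases more energy on gaining an electron.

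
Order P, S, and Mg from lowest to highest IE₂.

The second ionization energy removes an electron from the +1 ion. For each element: P⁺ still has 4 valence electrons; S⁺ still has 5 valence electrons; Mg⁺ still has 1 valence electron.
All are still removing valence electrons, so compare the +1 ions as you would atoms: IE_2 generally rises across a period (higher Z_eff) and falls down a group (larger shell), subject to the usual subshell exceptions.
Valence configurations: P⁺ [Ne]3s²3p², S⁺ [Ne]3s²3p³, Mg⁺ [Ne]3s¹.
Approximate IE_2 values (kJ/mol): P 1907, S 2252, Mg 1451.
Putting it together, IE_2: Mg < P < S.

Mg < P < S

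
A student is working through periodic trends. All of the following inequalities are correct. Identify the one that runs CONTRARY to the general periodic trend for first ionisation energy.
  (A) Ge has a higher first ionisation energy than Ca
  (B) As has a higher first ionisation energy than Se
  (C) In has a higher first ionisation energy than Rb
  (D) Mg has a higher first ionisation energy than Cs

(B)

The general trend: first ionisation energy increases across a period and decreases down a group.
(A) Ge (period 4, group 14) vs Ca (period 4, group 2): the stated order agrees with the simple trend.
(B) As (period 4, group 15) vs Se (period 4, group 16): the stated order contradicts the simple trend.
(C) In (period 5, group 13) vs Rb (period 5, group 1): the stated order agrees with the simple trend.
(D) Mg (period 3, group 2) vs Cs (period 6, group 1): the stated order agrees with the simple trend.
The exception is (B): Se (4p⁴) ionizes more easily than half-filled As (4p³).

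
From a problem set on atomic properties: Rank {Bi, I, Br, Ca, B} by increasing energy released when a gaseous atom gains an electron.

Ca < B < Bi < I < Br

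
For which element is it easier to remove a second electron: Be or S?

The second ionization energy removes an electron from the +1 ion. For each element: Be⁺ still has 1 valence electron; S⁺ still has 5 valence electrons.
All are still removing valence electrons, so compare the +1 ions as you would atoms: IE_2 generally rises across a period (higher Z_eff) and falls down a group (larger shell), subject to the usual subshell exceptions.
Valence configurations: Be⁺ [He]2s¹, S⁺ [Ne]3s²3p³.
Tabulated IE_2 (kJ/mol): Be 1757, S 2252.
So the second ionization energies run Be < S.

Be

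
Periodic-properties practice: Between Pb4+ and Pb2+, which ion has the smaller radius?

Pb4+

Both ions have Z = 82 protons, but Pb4+ has lost more electrons, so its remaining electrons feel a larger effective nuclear charge per electron and are pulled in more tightly.
Higher positive charge → smaller ion, so Pb2+ > Pb4+.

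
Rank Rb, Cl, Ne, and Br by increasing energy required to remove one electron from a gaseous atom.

First ionization energy rises across a period (greater Z_eff holds electrons more tightly) and falls down a group (valence electrons are farther from the nucleus).
Neither a single period nor a single group — weigh both effects.
Br > Rb: both effects reinforce here, so Br is clearly the higher of the two.
Cl > Br: Cl sits above Br in group 17, so the down-group effect alone puts Cl higher.
Ne > Cl: relative to Cl, both the across-period and down-group shifts push Ne's first ionization energy up.
Tabulated first ionization energy (kJ/mol): Ne 2081, Cl 1251, Br 1140, Rb 403.
So from lowest to highest: Rb < Br < Cl < Ne.

Rb < Br < Cl < Ne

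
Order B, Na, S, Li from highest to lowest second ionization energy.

After 1 electron has been removed, what remains? B⁺ still has 2 valence electrons; Na⁺ is the bare [Ne] core; S⁺ still has 5 valence electrons; Li⁺ is the bare [He] core.
Breaking into a closed-shell core is much more expensive than removing a leftover valence electron — Na and Li have the largest IE_2 here.
Valence configurations: B⁺ [He]2s², S⁺ [Ne]3s²3p³.
Approximate IE_2 values (kJ/mol): B 2427, Na 4562, S 2252, Li 7298.
Putting it together, IE_2: S < B < Na < Li.

Li > Na > B > S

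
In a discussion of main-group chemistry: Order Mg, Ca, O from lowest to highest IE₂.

IE_2 is the cost of taking one more electron from the +1 cation: Mg⁺ still has 1 valence electron; Ca⁺ still has 1 valence electron; O⁺ still has 5 valence electrons.
All are still removing valence electrons, so compare the +1 ions as you would atoms: IE_2 generally rises across a period (higher Z_eff) and falls down a group (larger shell), subject to the usual subshell exceptions.
Valence configurations: Mg⁺ [Ne]3s¹, Ca⁺ [Ar]4s¹, O⁺ [He]2s²2p³.
The numbers (kJ/mol): Mg 1451, Ca 1145, O 3388.
Hence IE_2: Ca < Mg < O.

Ca, Mg, O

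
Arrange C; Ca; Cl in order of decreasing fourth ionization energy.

Consider each +3 ion: C³⁺ still has 1 valence electron; Ca³⁺ is already 1 electron into the core; Cl³⁺ still has 4 valence electrons.
Pulling an electron out of a noble-gas core costs far more than removing a remaining valence electron, so Ca sits at the high end of IE_4.
Valence configurations: C³⁺ [He]2s¹, Cl³⁺ [Ne]3s²3p².
Approximate IE_4 values (kJ/mol): C 6223, Ca 6491, Cl 5159.
So the fourth ionization energies run Cl < C < Ca.

Ca > C > Cl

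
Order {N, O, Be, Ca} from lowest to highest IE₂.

After 1 electron has been removed, what remains? N⁺ still has 4 valence electrons; O⁺ still has 5 valence electrons; Be⁺ still has 1 valence electron; Ca⁺ still has 1 valence electron.
All are still removing valence electrons, so compare the +1 ions as you would atoms: IE_2 generally rises across a period (higher Z_eff) and falls down a group (larger shell), subject to the usual subshell exceptions.
Valence configurations: N⁺ [He]2s²2p², O⁺ [He]2s²2p³, Be⁺ [He]2s¹, Ca⁺ [Ar]4s¹.
Tabulated IE_2 (kJ/mol): N 2856, O 3388, Be 1757, Ca 1145.
Hence IE_2: Ca < Be < N < O.

Ca < Be < N < O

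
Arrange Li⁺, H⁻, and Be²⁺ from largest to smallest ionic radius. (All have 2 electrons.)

All of these have 2 electrons, so size is governed by nuclear charge alone: the more protons, the stronger the pull on the same electron cloud, and the smaller the ion.
Nuclear charges: Be²⁺ (Z=4), Li⁺ (Z=3), H⁻ (Z=1).
Largest to smallest: H⁻ > Li⁺ > Be²⁺.

H⁻, Li⁺, Be²⁺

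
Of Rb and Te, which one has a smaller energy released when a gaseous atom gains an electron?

Rb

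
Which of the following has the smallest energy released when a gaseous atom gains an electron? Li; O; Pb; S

Pb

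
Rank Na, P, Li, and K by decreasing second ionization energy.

Li, Na, K, P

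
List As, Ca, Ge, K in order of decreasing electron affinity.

K is in period 4, group 1; Ca is in period 4, group 2; Ge is in period 4, group 14; As is in period 4, group 15.
Adding an electron releases more energy for atoms nearer the top right (short of the noble gases).
All lie in period 4; the across-period trend (electron affinity increases left to right) applies, with the exception below.
Note the exception: K has a higher electron affinity than Ca, contrary to the simple trend — adding an electron to Ca (ns²) has to open a new, higher-energy np subshell, which is unfavourable.
Note the exception: Ge has a higher electron affinity than As, contrary to the simple trend — adding an electron to As's half-filled 4p³ is unfavourable, so Ge (4p²) has the more exothermic EA.
Tabulated electron affinity (kJ/mol): K 48, Ca 2, Ge 119, As 78.
So from highest to lowest: Ge > As > K > Ca.

Ge > As > K > Ca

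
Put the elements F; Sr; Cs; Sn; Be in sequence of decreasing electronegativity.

F, Sn, Be, Sr, Cs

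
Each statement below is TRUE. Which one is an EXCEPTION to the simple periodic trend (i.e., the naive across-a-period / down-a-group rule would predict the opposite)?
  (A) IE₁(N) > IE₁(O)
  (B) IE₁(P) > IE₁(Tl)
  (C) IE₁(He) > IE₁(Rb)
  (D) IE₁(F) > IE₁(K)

(A)

The general trend: first ionisation energy increases across a period and decreases down a group.
(A) N (period 2, group 15) vs O (period 2, group 16): the stated order contradicts the simple trend.
(B) P (period 3, group 15) vs Tl (period 6, group 13): the stated order agrees with the simple trend.
(C) He (period 1, group 18) vs Rb (period 5, group 1): the stated order agrees with the simple trend.
(D) F (period 2, group 17) vs K (period 4, group 1): the stated order agrees with the simple trend.
The exception is (A): pairing an electron in O's 2p⁴ costs repulsion energy, so O ionizes more easily than half-filled N (2p³).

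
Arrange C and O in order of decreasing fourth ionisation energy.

O, C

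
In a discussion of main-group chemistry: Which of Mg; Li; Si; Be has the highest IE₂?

Li

Consider each +1 ion: Mg⁺ still has 1 valence electron; Li⁺ is the bare [He] core; Si⁺ still has 3 valence electrons; Be⁺ still has 1 valence electron.
Breaking into a closed-shell core is much more expensive than removing a leftover valence electron — Li has the largest IE_2 here.
Valence configurations: Mg⁺ [Ne]3s¹, Si⁺ [Ne]3s²3p¹, Be⁺ [He]2s¹.
Tabulated IE_2 (kJ/mol): Mg 1451, Li 7298, Si 1577, Be 1757.
So the second ionization energies run Mg < Si < Be < Li.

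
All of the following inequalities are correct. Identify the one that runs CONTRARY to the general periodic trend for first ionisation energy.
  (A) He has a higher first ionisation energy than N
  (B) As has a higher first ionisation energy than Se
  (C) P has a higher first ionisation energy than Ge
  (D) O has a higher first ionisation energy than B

(B)

The general trend: first ionisation energy increases across a period and decreases down a group.
(A) He (period 1, group 18) vs N (period 2, group 15): the stated order agrees with the simple trend.
(B) As (period 4, group 15) vs Se (period 4, group 16): the stated order contradicts the simple trend.
(C) P (period 3, group 15) vs Ge (period 4, group 14): the stated order agrees with the simple trend.
(D) O (period 2, group 16) vs B (period 2, group 13): the stated order agrees with the simple trend.
The exception is (B): Se (4p⁴) ionizes more easily than half-filled As (4p³).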